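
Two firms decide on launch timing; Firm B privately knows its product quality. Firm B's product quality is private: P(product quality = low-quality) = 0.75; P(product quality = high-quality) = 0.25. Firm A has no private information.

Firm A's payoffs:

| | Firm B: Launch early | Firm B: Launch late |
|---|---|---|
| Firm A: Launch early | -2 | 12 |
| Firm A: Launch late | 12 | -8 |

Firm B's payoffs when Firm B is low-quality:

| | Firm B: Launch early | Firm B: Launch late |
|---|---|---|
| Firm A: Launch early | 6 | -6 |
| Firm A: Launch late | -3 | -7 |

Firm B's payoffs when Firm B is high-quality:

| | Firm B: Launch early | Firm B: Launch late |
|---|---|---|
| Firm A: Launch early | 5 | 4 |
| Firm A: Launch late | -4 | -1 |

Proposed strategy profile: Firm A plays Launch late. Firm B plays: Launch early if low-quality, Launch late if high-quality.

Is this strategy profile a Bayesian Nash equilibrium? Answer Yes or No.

Firm A plays Launch late: E[Launch late] = 0.75·(12) + 0.25·(-8) = 7; E[Launch early] = 1.5. Best-responding. ✓
Firm B (product quality low-quality), facing Launch late: Launch early gives -3, Launch late gives -7. Proposed Launch early is best. ✓
Firm B (product quality high-quality), facing Launch late: Launch early gives -4, Launch late gives -1. Proposed Launch late is best. ✓

Yes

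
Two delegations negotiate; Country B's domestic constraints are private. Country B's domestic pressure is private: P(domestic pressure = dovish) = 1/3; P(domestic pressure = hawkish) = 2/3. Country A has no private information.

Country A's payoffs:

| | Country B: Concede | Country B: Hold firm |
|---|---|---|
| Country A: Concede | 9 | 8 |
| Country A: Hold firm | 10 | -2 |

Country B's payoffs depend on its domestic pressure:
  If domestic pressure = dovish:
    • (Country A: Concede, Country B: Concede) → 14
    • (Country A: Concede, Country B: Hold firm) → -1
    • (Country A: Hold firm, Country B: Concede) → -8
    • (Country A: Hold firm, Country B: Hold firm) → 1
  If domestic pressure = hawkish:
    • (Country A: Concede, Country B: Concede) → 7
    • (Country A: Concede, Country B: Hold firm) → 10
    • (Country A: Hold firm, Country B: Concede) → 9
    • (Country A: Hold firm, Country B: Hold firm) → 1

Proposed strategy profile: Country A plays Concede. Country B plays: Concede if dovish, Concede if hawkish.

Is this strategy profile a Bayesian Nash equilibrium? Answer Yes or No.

Country A plays Concede: E[Concede] = 1/3·(9) + 2/3·(9) = 9; E[Hold firm] = 10. Not best-responding. ✗
Country B (domestic pressure dovish), facing Concede: Concede gives 14, Hold firm gives -1. Proposed Concede is best. ✓
Country B (domestic pressure hawkish), facing Concede: Concede gives 7, Hold firm gives 10. Proposed Concede is not best — profitable deviation exists. ✗

No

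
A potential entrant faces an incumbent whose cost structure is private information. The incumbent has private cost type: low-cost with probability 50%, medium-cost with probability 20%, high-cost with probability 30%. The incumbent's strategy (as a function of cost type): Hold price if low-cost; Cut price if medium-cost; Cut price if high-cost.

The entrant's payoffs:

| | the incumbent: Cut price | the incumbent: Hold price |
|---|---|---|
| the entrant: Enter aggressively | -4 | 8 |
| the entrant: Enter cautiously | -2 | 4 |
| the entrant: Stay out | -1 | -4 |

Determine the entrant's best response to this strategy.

E[Enter aggressively] = 0.5·(8) + 0.2·(-4) + 0.3·(-4) = 2
E[Enter cautiously] = 0.5·(4) + 0.2·(-2) + 0.3·(-2) = 1
E[Stay out] = 0.5·(-4) + 0.2·(-1) + 0.3·(-1) = -2.5
Best response: Enter aggressively (2 is the largest).

Enter aggressively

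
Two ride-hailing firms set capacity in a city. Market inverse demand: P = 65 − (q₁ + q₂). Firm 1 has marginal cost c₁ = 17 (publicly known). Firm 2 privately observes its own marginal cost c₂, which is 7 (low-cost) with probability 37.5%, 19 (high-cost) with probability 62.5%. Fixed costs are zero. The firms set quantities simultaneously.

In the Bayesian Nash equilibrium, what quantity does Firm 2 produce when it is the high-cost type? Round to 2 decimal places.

15.42

Type-c best response for Firm 2: q₂(c) = (65 − c)/2 − q₁/2.
Firm 1 maximizes expected profit; its first-order condition is 65 − 2q₁ − E[q₂] − 17 = 0.
Substituting E[q₂] and solving: E[c₂] = 14.5, so q₁ = (65 − 2·17 + 14.5)/3 = 15.1667.
q₂(high-cost) = (65 − 19 − 15.1667)/2 = 15.4167.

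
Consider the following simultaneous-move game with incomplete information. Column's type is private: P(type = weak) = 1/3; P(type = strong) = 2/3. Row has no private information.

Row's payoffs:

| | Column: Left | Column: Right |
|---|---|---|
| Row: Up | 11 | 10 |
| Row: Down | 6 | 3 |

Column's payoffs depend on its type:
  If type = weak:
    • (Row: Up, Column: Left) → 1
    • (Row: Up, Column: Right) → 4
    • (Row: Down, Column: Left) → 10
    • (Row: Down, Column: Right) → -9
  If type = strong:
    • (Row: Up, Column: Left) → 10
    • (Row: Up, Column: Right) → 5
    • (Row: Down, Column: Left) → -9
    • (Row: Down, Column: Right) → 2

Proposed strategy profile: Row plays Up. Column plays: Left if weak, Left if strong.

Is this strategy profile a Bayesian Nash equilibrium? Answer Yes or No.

A profile is a BNE iff every type of every player is best-responding given beliefs about the other side.
Row plays Up: E[Up] = 1/3·(11) + 2/3·(11) = 11; E[Down] = 6. Best-responding. ✓
Column (type weak), facing Up: Left gives 1, Right gives 4. Proposed Left is not best — profitable deviation exists. ✗
Column (type strong), facing Up: Left gives 10, Right gives 5. Proposed Left is best. ✓

No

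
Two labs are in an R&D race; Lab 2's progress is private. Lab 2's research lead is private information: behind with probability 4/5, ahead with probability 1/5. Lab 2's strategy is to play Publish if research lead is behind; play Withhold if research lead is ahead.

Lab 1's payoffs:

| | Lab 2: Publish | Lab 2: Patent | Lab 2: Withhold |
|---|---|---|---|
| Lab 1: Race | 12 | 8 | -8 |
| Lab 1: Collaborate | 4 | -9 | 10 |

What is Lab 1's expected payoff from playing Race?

8

E[Race] = 4/5·12 + 1/5·(-8) = 48/5 + (-8/5) = 8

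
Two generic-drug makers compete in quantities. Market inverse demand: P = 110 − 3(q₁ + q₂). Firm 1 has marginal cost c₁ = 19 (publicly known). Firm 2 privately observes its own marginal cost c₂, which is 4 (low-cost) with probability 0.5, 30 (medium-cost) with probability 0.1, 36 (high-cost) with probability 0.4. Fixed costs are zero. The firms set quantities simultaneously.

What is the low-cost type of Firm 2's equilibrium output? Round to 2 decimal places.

12.59

Type-c best response for Firm 2: q₂(c) = (110 − c)/6 − q₁/2.
Firm 1 maximizes expected profit; its first-order condition is 110 − 6q₁ − 3E[q₂] − 19 = 0.
Substituting E[q₂] and solving: E[c₂] = 19.4, so q₁ = (110 − 2·19 + 19.4)/9 = 10.1556.
q₂(low-cost) = (110 − 4 − 3·10.1556)/6 = 12.5889.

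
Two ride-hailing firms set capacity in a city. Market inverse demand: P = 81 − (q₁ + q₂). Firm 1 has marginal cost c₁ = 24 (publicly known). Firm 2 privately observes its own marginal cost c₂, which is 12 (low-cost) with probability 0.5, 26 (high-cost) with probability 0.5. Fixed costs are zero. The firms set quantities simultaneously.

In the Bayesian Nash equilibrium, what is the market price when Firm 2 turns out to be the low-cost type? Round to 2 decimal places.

Each type of Firm 2 best-responds to q₁; Firm 1 best-responds to the expected q₂ over Firm 2's types.
Firm 2 with cost c maximizes (81 − (q₁+q₂) − c)·q₂, giving q₂(c) = (81 − c − q₁)/2.
E[c₂] = 0.5·12 + 0.5·26 = 19
Firm 1's FOC against E[q₂] yields q₁ = (81 − 2·24 + E[c₂])/3 = (81 − 48 + 19)/3 = 17.3333.
q₂(low-cost) = 25.8333, so P = 81 − (17.3333 + 25.8333) = 37.8333.

37.83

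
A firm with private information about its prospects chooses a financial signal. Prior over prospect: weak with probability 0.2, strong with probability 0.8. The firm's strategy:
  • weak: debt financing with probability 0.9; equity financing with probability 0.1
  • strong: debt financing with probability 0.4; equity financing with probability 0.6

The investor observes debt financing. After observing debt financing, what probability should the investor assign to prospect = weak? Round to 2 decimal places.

0.36

Apply Bayes' rule using the sender's strategy as the likelihood.
P(debt financing) = 0.2·0.9 + 0.8·0.4 = 0.5
P(weak | debt financing) = (0.2·0.9) / 0.5 = 0.18 / 0.5 = 0.36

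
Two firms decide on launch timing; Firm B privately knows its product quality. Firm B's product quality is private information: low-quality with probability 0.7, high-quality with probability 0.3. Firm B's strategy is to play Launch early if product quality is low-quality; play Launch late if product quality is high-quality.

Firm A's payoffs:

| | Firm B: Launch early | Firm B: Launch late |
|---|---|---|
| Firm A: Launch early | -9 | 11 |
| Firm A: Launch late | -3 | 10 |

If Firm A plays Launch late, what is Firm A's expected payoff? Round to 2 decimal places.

0.90

Take the expectation over Firm B's product quality, weighting each type's action by its prior probability.
E[Launch late] = 0.7·(-3) + 0.3·10 = (-2.1) + 3 = 0.9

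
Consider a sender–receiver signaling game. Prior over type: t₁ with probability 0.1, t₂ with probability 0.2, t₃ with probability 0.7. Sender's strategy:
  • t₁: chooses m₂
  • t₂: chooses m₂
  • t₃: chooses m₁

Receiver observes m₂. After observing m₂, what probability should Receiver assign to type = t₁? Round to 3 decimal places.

0.333

Apply Bayes' rule using the sender's strategy as the likelihood.
P(m₂) = 0.1·1 + 0.2·1 + 0.7·0 = 0.3
P(t₁ | m₂) = (0.1·1) / 0.3 = 0.1 / 0.3 = 0.333333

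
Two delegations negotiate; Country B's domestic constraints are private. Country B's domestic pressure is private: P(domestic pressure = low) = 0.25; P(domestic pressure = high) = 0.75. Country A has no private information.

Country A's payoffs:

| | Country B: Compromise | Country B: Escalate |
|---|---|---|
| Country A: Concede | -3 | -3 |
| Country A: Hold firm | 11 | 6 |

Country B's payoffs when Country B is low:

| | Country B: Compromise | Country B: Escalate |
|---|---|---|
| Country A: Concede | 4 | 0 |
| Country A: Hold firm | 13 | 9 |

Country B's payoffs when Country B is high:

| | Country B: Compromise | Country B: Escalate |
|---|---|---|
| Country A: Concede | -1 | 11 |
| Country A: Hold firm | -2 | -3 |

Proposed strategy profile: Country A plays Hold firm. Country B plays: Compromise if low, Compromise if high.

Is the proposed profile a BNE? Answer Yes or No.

Country A plays Hold firm: E[Hold firm] = 0.25·(11) + 0.75·(11) = 11; E[Concede] = -3. Best-responding. ✓
Country B (domestic pressure low), facing Hold firm: Compromise gives 13, Escalate gives 9. Proposed Compromise is best. ✓
Country B (domestic pressure high), facing Hold firm: Compromise gives -2, Escalate gives -3. Proposed Compromise is best. ✓

Yes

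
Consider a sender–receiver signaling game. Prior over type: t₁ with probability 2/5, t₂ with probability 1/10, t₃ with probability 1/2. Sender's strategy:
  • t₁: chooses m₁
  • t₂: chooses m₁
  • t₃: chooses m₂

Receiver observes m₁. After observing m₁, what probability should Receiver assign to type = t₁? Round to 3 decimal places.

0.800

Apply Bayes' rule using the sender's strategy as the likelihood.
P(m₁) = (2/5)·1 + (1/10)·1 + (1/2)·0 = 1/2
P(t₁ | m₁) = ((2/5)·1) / (1/2) = (2/5) / (1/2) = 4/5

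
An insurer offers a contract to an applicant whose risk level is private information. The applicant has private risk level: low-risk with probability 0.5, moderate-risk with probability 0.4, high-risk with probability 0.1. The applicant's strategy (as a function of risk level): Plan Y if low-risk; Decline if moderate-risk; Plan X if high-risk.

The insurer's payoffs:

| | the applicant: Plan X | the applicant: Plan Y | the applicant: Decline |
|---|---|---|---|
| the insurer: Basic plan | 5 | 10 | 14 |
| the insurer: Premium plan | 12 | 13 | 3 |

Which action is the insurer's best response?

Compute the insurer's expected payoff for each action, taking the expectation over the applicant's type.
E[Basic plan] = 0.5·(10) + 0.4·(14) + 0.1·(5) = 11.1
E[Premium plan] = 0.5·(13) + 0.4·(3) + 0.1·(12) = 8.9
Best response: Basic plan (11.1 is the largest).

Basic plan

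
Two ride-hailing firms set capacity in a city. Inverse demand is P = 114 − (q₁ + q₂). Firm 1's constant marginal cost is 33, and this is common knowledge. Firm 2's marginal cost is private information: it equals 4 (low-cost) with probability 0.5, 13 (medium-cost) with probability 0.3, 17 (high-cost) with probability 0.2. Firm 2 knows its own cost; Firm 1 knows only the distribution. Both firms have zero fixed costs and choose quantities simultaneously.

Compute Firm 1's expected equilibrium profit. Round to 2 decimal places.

Each type of Firm 2 best-responds to q₁; Firm 1 best-responds to the expected q₂ over Firm 2's types.
Firm 2 with cost c maximizes (114 − (q₁+q₂) − c)·q₂, giving q₂(c) = (114 − c − q₁)/2.
E[c₂] = 0.5·4 + 0.3·13 + 0.2·17 = 9.3
Firm 1's FOC against E[q₂] yields q₁ = (114 − 2·33 + E[c₂])/3 = (114 − 66 + 9.3)/3 = 19.1.
E[P] = 114 − (q₁ + E[q₂]) = 52.1; Firm 1's expected profit = (E[P] − 33)·q₁ = (52.1 − 33)·19.1 = 364.81.

364.81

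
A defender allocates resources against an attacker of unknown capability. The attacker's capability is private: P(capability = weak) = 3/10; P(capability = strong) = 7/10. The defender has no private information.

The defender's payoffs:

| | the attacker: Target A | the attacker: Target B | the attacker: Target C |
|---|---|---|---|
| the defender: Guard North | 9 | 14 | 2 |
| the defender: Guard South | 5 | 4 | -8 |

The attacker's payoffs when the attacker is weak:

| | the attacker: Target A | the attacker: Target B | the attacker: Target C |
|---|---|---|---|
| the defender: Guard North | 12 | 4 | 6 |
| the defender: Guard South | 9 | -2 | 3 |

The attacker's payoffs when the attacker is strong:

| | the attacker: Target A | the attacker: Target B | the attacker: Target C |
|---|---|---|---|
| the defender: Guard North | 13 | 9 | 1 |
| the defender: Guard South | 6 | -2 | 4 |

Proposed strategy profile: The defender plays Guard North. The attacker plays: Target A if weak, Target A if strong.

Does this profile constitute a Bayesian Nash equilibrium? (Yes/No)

The defender plays Guard North: E[Guard North] = 3/10·(9) + 7/10·(9) = 9; E[Guard South] = 5. Best-responding. ✓
The attacker (capability weak), facing Guard North: Target A gives 12, Target B gives 4, Target C gives 6. Proposed Target A is best. ✓
The attacker (capability strong), facing Guard North: Target A gives 13, Target B gives 9, Target C gives 1. Proposed Target A is best. ✓

Yes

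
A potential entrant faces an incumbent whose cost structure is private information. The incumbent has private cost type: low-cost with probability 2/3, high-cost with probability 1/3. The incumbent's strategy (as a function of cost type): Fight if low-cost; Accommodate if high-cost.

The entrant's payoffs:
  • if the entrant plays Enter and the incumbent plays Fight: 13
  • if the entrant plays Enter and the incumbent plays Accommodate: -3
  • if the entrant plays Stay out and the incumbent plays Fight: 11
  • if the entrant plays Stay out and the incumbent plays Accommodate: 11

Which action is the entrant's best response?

Stay out

Compute the entrant's expected payoff for each action, taking the expectation over the incumbent's type.
E[Enter] = 2/3·(13) + 1/3·(-3) = 23/3
E[Stay out] = 2/3·(11) + 1/3·(11) = 11
Best response: Stay out (11 is the largest).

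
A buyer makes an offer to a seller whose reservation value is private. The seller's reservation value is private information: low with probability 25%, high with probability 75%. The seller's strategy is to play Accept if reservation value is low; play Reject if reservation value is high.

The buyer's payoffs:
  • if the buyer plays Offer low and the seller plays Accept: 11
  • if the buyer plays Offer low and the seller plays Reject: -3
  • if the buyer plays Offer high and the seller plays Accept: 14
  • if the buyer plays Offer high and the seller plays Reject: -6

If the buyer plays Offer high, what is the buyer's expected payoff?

E[Offer high] = 0.25·14 + 0.75·(-6) = 3.5 + (-4.5) = -1

-1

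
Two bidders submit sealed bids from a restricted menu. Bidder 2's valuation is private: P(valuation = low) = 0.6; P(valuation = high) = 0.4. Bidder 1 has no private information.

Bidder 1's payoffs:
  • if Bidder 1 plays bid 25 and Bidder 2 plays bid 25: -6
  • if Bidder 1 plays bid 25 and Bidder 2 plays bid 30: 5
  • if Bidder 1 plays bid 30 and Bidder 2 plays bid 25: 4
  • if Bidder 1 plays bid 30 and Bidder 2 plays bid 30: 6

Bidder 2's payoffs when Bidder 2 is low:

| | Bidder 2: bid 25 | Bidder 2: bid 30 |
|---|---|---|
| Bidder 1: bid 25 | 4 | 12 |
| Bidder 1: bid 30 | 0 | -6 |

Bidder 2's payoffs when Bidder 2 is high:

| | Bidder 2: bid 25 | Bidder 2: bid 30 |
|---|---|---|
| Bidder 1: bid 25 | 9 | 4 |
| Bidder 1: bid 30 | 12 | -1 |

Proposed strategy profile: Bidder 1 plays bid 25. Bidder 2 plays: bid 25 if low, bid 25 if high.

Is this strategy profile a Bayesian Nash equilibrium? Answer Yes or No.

A profile is a BNE iff every type of every player is best-responding given beliefs about the other side.
Bidder 1 plays bid 25: E[bid 25] = 0.6·(-6) + 0.4·(-6) = -6; E[bid 30] = 4. Not best-responding. ✗
Bidder 2 (valuation low), facing bid 25: bid 25 gives 4, bid 30 gives 12. Proposed bid 25 is not best — profitable deviation exists. ✗
Bidder 2 (valuation high), facing bid 25: bid 25 gives 9, bid 30 gives 4. Proposed bid 25 is best. ✓

No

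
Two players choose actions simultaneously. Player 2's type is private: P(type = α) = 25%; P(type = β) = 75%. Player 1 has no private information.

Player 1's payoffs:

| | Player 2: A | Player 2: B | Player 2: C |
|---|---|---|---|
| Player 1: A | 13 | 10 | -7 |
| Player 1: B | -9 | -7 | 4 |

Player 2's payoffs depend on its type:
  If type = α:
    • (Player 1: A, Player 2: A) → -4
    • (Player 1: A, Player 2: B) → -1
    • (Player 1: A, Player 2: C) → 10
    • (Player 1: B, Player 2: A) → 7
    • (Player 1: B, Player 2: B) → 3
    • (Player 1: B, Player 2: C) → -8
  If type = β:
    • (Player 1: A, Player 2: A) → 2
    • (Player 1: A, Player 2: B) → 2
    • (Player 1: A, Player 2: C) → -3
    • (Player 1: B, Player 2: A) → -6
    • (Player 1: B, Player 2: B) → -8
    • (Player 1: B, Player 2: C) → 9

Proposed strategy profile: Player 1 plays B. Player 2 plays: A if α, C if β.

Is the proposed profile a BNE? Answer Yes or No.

Player 1 plays B: E[B] = 0.25·(-9) + 0.75·(4) = 0.75; E[A] = -2. Best-responding. ✓
Player 2 (type α), facing B: A gives 7, B gives 3, C gives -8. Proposed A is best. ✓
Player 2 (type β), facing B: A gives -6, B gives -8, C gives 9. Proposed C is best. ✓

Yes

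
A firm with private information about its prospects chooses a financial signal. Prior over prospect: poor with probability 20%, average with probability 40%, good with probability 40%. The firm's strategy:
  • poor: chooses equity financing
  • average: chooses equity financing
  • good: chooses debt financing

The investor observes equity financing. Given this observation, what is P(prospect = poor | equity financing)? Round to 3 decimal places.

0.333

P(equity financing) = 0.2·1 + 0.4·1 + 0.4·0 = 0.6
P(poor | equity financing) = (0.2·1) / 0.6 = 0.2 / 0.6 = 0.333333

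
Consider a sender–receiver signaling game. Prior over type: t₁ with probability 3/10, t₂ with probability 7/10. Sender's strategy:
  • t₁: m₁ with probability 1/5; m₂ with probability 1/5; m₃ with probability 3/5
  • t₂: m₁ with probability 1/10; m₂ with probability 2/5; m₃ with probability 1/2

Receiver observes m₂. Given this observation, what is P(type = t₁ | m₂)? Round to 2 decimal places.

0.18

Apply Bayes' rule using the sender's strategy as the likelihood.
P(m₂) = (3/10)·(1/5) + (7/10)·(2/5) = 17/50
P(t₁ | m₂) = ((3/10)·(1/5)) / (17/50) = (3/50) / (17/50) = 3/17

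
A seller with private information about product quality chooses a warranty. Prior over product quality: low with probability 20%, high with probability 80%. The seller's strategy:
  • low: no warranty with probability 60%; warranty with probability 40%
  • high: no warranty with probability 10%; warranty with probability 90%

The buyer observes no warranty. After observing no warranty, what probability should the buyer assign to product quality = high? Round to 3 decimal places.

0.400

P(no warranty) = 0.2·0.6 + 0.8·0.1 = 0.2
P(high | no warranty) = (0.8·0.1) / 0.2 = 0.08 / 0.2 = 0.4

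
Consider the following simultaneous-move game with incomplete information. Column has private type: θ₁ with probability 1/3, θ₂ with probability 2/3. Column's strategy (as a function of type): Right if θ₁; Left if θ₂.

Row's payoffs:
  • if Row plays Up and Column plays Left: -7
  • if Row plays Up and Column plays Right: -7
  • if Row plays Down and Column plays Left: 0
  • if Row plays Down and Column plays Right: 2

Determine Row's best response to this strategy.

Down

E[Up] = 1/3·(-7) + 2/3·(-7) = -7
E[Down] = 1/3·(2) + 2/3·(0) = 2/3
Best response: Down (2/3 is the largest).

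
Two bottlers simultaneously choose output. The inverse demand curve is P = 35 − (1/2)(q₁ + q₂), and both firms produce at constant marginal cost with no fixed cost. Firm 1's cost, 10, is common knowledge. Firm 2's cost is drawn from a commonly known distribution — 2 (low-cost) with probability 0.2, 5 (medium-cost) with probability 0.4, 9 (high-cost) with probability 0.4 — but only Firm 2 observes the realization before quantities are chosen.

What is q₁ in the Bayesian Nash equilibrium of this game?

14

Firm 2 with cost c maximizes (35 − (1/2)(q₁+q₂) − c)·q₂, giving q₂(c) = (35 − c − (1/2)q₁).
E[c₂] = 0.2·2 + 0.4·5 + 0.4·9 = 6
Firm 1's FOC against E[q₂] yields q₁ = (35 − 2·10 + E[c₂])/(3/2) = (35 − 20 + 6)/(3/2) = 14.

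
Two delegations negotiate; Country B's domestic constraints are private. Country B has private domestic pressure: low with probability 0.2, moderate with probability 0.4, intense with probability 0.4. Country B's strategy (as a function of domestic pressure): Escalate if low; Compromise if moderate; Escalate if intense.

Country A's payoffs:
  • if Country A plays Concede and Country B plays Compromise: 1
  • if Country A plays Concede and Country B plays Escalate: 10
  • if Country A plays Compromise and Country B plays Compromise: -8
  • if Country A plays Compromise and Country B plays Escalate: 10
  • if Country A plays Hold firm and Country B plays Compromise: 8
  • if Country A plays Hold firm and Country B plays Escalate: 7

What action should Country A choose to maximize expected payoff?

Compute Country A's expected payoff for each action, taking the expectation over Country B's type.
E[Concede] = 0.2·(10) + 0.4·(1) + 0.4·(10) = 6.4
E[Compromise] = 0.2·(10) + 0.4·(-8) + 0.4·(10) = 2.8
E[Hold firm] = 0.2·(7) + 0.4·(8) + 0.4·(7) = 7.4
Best response: Hold firm (7.4 is the largest).

Hold firm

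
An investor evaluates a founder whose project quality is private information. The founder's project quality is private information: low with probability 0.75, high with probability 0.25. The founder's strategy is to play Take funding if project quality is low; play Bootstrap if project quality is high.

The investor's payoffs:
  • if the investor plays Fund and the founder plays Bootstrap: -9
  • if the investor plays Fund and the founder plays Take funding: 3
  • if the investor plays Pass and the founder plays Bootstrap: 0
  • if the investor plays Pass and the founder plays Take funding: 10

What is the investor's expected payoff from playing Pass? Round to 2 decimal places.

7.50

E[Pass] = 0.75·10 + 0.25·0 = 7.5 + 0 = 7.5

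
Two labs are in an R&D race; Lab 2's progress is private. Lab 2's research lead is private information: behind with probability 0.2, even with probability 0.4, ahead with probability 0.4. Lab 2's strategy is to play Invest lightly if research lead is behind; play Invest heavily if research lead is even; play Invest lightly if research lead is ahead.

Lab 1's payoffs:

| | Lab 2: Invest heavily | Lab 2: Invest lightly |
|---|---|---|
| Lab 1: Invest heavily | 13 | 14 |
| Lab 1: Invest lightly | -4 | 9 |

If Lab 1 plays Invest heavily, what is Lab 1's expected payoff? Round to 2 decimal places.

13.60

E[Invest heavily] = 0.2·14 + 0.4·13 + 0.4·14 = 2.8 + 5.2 + 5.6 = 13.6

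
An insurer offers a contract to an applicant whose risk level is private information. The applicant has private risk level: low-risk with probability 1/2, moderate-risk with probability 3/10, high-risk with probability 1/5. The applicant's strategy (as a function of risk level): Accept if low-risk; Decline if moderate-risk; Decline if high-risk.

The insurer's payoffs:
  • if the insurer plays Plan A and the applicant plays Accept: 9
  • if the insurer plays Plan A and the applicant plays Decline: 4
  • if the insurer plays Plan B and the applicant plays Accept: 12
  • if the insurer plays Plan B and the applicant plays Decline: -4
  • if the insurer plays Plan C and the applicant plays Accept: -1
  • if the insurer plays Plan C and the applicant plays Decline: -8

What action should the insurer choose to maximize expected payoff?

Plan A

E[Plan A] = 1/2·(9) + 3/10·(4) + 1/5·(4) = 13/2
E[Plan B] = 1/2·(12) + 3/10·(-4) + 1/5·(-4) = 4
E[Plan C] = 1/2·(-1) + 3/10·(-8) + 1/5·(-8) = -9/2
Best response: Plan A (13/2 is the largest).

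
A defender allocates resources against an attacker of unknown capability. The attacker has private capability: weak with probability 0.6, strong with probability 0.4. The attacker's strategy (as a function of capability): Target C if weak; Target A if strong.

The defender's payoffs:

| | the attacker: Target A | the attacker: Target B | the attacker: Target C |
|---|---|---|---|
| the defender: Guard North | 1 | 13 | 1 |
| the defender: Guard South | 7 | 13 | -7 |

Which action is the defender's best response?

E[Guard North] = 0.6·(1) + 0.4·(1) = 1
E[Guard South] = 0.6·(-7) + 0.4·(7) = -1.4
Best response: Guard North (1 is the largest).

Guard North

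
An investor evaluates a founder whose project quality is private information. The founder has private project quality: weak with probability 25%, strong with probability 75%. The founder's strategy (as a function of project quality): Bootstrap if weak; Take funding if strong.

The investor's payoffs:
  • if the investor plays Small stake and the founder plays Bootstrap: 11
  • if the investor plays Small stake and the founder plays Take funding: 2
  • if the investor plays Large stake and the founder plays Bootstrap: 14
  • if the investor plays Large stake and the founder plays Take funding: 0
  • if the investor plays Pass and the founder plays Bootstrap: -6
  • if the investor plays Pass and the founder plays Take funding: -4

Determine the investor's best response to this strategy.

Compute the investor's expected payoff for each action, taking the expectation over the founder's type.
E[Small stake] = 0.25·(11) + 0.75·(2) = 4.25
E[Large stake] = 0.25·(14) + 0.75·(0) = 3.5
E[Pass] = 0.25·(-6) + 0.75·(-4) = -4.5
Best response: Small stake (4.25 is the largest).

Small stake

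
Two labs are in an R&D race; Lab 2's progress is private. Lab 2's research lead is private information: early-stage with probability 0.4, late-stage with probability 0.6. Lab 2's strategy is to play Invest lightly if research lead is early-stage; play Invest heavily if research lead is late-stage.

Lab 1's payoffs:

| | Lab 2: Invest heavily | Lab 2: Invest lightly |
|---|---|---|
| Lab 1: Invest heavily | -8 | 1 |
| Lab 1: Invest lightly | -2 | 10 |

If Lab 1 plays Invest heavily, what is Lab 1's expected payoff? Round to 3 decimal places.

-4.400

E[Invest heavily] = 0.4·1 + 0.6·(-8) = 0.4 + (-4.8) = -4.4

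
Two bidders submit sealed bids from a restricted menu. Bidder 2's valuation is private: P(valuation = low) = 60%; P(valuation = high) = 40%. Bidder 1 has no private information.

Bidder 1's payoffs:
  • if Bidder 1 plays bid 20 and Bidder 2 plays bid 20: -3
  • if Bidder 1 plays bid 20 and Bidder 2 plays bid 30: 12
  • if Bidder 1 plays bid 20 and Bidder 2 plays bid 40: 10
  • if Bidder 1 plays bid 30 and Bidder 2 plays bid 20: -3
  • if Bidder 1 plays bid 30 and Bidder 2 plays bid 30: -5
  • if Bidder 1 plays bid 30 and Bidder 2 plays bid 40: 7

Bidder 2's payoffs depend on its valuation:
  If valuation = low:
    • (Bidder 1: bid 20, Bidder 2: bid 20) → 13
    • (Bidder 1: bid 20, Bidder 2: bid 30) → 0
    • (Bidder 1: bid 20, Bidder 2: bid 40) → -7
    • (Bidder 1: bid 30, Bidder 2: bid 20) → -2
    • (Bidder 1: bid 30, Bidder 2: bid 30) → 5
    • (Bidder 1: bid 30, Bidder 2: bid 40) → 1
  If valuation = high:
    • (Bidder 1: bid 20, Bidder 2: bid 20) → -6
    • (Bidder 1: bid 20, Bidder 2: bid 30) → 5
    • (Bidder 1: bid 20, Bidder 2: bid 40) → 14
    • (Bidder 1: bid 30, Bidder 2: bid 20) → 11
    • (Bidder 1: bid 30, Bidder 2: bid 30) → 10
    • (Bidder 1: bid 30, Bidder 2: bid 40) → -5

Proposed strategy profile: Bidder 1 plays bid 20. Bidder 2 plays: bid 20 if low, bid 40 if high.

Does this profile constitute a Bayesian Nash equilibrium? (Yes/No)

Yes

Bidder 1 plays bid 20: E[bid 20] = 0.6·(-3) + 0.4·(10) = 2.2; E[bid 30] = 1. Best-responding. ✓
Bidder 2 (valuation low), facing bid 20: bid 20 gives 13, bid 30 gives 0, bid 40 gives -7. Proposed bid 20 is best. ✓
Bidder 2 (valuation high), facing bid 20: bid 20 gives -6, bid 30 gives 5, bid 40 gives 14. Proposed bid 40 is best. ✓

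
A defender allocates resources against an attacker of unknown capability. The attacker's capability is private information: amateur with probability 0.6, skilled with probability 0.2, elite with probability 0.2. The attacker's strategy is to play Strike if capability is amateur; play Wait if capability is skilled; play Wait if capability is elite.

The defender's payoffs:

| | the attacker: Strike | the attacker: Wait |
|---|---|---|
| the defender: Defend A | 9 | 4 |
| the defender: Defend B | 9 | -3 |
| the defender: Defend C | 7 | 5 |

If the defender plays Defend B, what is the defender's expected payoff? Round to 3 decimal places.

4.200

E[Defend B] = 0.6·9 + 0.2·(-3) + 0.2·(-3) = 5.4 + (-0.6) + (-0.6) = 4.2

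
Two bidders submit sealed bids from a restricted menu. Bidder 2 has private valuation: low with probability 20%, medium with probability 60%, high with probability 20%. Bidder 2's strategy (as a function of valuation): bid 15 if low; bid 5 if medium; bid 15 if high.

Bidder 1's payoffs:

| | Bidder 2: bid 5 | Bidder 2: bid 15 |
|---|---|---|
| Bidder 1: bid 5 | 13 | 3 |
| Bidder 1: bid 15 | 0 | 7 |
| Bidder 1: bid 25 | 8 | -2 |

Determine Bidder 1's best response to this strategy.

E[bid 5] = 0.2·(3) + 0.6·(13) + 0.2·(3) = 9
E[bid 15] = 0.2·(7) + 0.6·(0) + 0.2·(7) = 2.8
E[bid 25] = 0.2·(-2) + 0.6·(8) + 0.2·(-2) = 4
Best response: bid 5 (9 is the largest).

bid 5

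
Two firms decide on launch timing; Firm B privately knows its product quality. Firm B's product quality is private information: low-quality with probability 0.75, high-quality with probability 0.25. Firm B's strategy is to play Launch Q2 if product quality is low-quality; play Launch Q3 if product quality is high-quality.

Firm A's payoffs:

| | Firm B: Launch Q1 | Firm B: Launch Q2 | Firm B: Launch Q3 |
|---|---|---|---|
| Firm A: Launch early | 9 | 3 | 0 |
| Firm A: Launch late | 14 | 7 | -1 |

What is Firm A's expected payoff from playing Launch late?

5

Take the expectation over Firm B's product quality, weighting each type's action by its prior probability.
E[Launch late] = 0.75·7 + 0.25·(-1) = 5.25 + (-0.25) = 5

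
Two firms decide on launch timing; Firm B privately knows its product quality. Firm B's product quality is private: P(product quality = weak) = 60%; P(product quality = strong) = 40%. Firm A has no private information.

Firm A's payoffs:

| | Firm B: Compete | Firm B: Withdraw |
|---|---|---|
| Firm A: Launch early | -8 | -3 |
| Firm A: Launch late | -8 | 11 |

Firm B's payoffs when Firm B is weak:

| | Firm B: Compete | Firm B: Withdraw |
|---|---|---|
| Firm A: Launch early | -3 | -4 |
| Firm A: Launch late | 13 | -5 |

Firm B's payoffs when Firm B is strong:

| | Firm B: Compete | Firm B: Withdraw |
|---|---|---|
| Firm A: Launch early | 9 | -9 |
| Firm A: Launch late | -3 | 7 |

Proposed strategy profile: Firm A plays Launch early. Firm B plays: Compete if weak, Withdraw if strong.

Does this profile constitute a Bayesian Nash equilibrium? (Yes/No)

A profile is a BNE iff every type of every player is best-responding given beliefs about the other side.
Firm A plays Launch early: E[Launch early] = 0.6·(-8) + 0.4·(-3) = -6; E[Launch late] = -0.4. Not best-responding. ✗
Firm B (product quality weak), facing Launch early: Compete gives -3, Withdraw gives -4. Proposed Compete is best. ✓
Firm B (product quality strong), facing Launch early: Compete gives 9, Withdraw gives -9. Proposed Withdraw is not best — profitable deviation exists. ✗

No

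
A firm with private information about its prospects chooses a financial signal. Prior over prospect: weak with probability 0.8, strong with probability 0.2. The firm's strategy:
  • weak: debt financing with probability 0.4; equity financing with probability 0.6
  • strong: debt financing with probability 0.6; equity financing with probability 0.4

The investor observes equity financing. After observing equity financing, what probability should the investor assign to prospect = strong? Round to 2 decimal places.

0.14

Apply Bayes' rule using the sender's strategy as the likelihood.
P(equity financing) = 0.8·0.6 + 0.2·0.4 = 0.56
P(strong | equity financing) = (0.2·0.4) / 0.56 = 0.08 / 0.56 = 0.142857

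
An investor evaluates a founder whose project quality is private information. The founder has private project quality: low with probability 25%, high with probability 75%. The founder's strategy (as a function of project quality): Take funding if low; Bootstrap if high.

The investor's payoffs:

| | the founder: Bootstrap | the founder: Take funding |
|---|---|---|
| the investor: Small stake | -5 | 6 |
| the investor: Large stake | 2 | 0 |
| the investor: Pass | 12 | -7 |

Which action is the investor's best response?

E[Small stake] = 0.25·(6) + 0.75·(-5) = -2.25
E[Large stake] = 0.25·(0) + 0.75·(2) = 1.5
E[Pass] = 0.25·(-7) + 0.75·(12) = 7.25
Best response: Pass (7.25 is the largest).

Pass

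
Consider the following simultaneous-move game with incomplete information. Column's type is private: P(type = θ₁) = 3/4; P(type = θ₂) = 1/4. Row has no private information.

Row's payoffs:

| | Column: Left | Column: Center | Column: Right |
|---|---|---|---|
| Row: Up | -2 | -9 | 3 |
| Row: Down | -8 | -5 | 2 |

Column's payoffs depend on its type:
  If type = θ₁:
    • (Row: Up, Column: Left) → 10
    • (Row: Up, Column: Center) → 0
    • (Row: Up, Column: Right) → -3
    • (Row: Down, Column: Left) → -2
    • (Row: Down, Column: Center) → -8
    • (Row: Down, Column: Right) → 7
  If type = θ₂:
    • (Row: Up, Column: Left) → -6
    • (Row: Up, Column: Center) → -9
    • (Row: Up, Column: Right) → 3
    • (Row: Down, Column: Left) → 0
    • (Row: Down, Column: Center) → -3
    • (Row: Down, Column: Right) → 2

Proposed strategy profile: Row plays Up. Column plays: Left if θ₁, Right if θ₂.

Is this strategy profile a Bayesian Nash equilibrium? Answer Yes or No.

Row plays Up: E[Up] = 3/4·(-2) + 1/4·(3) = -3/4; E[Down] = -11/2. Best-responding. ✓
Column (type θ₁), facing Up: Left gives 10, Center gives 0, Right gives -3. Proposed Left is best. ✓
Column (type θ₂), facing Up: Left gives -6, Center gives -9, Right gives 3. Proposed Right is best. ✓

Yes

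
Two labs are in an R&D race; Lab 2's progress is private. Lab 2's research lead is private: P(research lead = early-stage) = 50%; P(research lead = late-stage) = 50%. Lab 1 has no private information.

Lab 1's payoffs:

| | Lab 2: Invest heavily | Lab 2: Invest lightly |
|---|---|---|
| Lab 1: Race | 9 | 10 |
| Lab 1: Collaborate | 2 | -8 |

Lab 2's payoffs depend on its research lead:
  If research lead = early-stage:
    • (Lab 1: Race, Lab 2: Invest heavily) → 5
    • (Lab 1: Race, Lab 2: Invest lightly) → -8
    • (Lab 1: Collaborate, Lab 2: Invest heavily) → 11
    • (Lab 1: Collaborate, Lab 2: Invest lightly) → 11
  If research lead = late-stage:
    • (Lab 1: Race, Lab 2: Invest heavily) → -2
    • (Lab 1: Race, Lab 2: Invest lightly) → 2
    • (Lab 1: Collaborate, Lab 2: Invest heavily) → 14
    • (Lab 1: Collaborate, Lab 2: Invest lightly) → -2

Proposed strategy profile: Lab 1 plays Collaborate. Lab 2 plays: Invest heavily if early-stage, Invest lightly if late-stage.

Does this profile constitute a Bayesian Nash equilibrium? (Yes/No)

Lab 1 plays Collaborate: E[Collaborate] = 0.5·(2) + 0.5·(-8) = -3; E[Race] = 9.5. Not best-responding. ✗
Lab 2 (research lead early-stage), facing Collaborate: Invest heavily gives 11, Invest lightly gives 11. Proposed Invest heavily is best. ✓
Lab 2 (research lead late-stage), facing Collaborate: Invest heavily gives 14, Invest lightly gives -2. Proposed Invest lightly is not best — profitable deviation exists. ✗

No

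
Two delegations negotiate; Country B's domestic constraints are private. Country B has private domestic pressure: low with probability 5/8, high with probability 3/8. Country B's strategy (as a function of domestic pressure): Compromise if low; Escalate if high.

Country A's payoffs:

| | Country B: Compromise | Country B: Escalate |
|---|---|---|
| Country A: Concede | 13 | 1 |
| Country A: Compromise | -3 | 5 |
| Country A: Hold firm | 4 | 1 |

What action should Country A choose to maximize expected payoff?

Compute Country A's expected payoff for each action, taking the expectation over Country B's type.
E[Concede] = 5/8·(13) + 3/8·(1) = 17/2
E[Compromise] = 5/8·(-3) + 3/8·(5) = 0
E[Hold firm] = 5/8·(4) + 3/8·(1) = 23/8
Best response: Concede (17/2 is the largest).

Concede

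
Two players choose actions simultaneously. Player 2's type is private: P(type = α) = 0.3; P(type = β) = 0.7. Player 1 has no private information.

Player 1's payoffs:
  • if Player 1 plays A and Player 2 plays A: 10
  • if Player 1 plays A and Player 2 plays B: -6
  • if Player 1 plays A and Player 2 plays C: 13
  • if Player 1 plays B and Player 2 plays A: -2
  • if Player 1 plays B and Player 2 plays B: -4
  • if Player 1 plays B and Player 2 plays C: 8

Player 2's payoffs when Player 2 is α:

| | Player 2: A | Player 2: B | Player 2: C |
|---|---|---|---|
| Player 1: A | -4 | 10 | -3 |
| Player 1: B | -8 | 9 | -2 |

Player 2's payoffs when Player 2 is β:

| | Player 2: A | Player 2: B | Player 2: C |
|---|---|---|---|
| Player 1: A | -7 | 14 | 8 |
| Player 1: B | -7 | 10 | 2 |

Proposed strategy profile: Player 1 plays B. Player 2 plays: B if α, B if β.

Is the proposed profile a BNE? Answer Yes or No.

Player 1 plays B: E[B] = 0.3·(-4) + 0.7·(-4) = -4; E[A] = -6. Best-responding. ✓
Player 2 (type α), facing B: A gives -8, B gives 9, C gives -2. Proposed B is best. ✓
Player 2 (type β), facing B: A gives -7, B gives 10, C gives 2. Proposed B is best. ✓

Yes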